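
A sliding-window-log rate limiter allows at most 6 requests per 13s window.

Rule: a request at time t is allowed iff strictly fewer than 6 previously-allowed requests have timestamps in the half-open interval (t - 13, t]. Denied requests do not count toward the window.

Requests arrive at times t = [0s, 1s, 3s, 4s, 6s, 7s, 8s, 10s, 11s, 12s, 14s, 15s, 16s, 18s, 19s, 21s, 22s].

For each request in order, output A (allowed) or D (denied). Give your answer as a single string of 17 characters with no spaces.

Answer: AAAAAADDDDAAAAAAD

Derivation:
Tracking allowed requests in the window:
  req#1 t=0s: ALLOW
  req#2 t=1s: ALLOW
  req#3 t=3s: ALLOW
  req#4 t=4s: ALLOW
  req#5 t=6s: ALLOW
  req#6 t=7s: ALLOW
  req#7 t=8s: DENY
  req#8 t=10s: DENY
  req#9 t=11s: DENY
  req#10 t=12s: DENY
  req#11 t=14s: ALLOW
  req#12 t=15s: ALLOW
  req#13 t=16s: ALLOW
  req#14 t=18s: ALLOW
  req#15 t=19s: ALLOW
  req#16 t=21s: ALLOW
  req#17 t=22s: DENY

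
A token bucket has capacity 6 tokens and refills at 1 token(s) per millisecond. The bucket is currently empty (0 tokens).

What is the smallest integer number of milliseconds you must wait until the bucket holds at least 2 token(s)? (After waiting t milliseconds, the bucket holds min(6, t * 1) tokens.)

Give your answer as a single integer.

Answer: 2

Derivation:
Need t * 1 >= 2, so t >= 2/1.
Smallest integer t = ceil(2/1) = 2.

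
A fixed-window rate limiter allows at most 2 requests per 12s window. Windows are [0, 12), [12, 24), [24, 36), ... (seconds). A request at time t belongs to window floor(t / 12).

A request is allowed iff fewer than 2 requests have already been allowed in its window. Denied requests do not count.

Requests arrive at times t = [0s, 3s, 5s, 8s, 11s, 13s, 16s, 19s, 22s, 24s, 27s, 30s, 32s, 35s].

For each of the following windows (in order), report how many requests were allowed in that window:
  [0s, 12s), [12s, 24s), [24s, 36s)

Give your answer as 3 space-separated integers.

Processing requests:
  req#1 t=0s (window 0): ALLOW
  req#2 t=3s (window 0): ALLOW
  req#3 t=5s (window 0): DENY
  req#4 t=8s (window 0): DENY
  req#5 t=11s (window 0): DENY
  req#6 t=13s (window 1): ALLOW
  req#7 t=16s (window 1): ALLOW
  req#8 t=19s (window 1): DENY
  req#9 t=22s (window 1): DENY
  req#10 t=24s (window 2): ALLOW
  req#11 t=27s (window 2): ALLOW
  req#12 t=30s (window 2): DENY
  req#13 t=32s (window 2): DENY
  req#14 t=35s (window 2): DENY

Allowed counts by window: 2 2 2

Answer: 2 2 2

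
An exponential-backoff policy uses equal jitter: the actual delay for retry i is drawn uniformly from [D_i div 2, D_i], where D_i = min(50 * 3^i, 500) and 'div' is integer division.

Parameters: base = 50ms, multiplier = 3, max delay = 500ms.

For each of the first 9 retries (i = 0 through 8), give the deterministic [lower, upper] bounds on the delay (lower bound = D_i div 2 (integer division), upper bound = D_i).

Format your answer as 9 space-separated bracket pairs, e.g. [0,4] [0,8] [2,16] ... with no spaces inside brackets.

Computing bounds per retry:
  i=0: D_i=min(50*3^0,500)=50, bounds=[25,50]
  i=1: D_i=min(50*3^1,500)=150, bounds=[75,150]
  i=2: D_i=min(50*3^2,500)=450, bounds=[225,450]
  i=3: D_i=min(50*3^3,500)=500, bounds=[250,500]
  i=4: D_i=min(50*3^4,500)=500, bounds=[250,500]
  i=5: D_i=min(50*3^5,500)=500, bounds=[250,500]
  i=6: D_i=min(50*3^6,500)=500, bounds=[250,500]
  i=7: D_i=min(50*3^7,500)=500, bounds=[250,500]
  i=8: D_i=min(50*3^8,500)=500, bounds=[250,500]

Answer: [25,50] [75,150] [225,450] [250,500] [250,500] [250,500] [250,500] [250,500] [250,500]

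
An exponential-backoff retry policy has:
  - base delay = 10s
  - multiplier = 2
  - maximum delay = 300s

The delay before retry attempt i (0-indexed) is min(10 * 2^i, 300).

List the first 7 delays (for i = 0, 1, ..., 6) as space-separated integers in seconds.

Computing each delay:
  i=0: min(10*2^0, 300) = 10
  i=1: min(10*2^1, 300) = 20
  i=2: min(10*2^2, 300) = 40
  i=3: min(10*2^3, 300) = 80
  i=4: min(10*2^4, 300) = 160
  i=5: min(10*2^5, 300) = 300
  i=6: min(10*2^6, 300) = 300

Answer: 10 20 40 80 160 300 300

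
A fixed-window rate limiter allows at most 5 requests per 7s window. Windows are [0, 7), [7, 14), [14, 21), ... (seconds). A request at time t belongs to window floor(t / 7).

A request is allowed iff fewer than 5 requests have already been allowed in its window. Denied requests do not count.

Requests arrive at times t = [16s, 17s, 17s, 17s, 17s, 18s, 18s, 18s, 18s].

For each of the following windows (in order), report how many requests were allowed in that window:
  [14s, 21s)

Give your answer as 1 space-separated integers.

Processing requests:
  req#1 t=16s (window 2): ALLOW
  req#2 t=17s (window 2): ALLOW
  req#3 t=17s (window 2): ALLOW
  req#4 t=17s (window 2): ALLOW
  req#5 t=17s (window 2): ALLOW
  req#6 t=18s (window 2): DENY
  req#7 t=18s (window 2): DENY
  req#8 t=18s (window 2): DENY
  req#9 t=18s (window 2): DENY

Allowed counts by window: 5

Answer: 5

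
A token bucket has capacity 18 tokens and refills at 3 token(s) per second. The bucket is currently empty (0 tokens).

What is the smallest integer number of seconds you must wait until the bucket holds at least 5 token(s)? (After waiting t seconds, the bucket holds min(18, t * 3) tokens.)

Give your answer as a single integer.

Need t * 3 >= 5, so t >= 5/3.
Smallest integer t = ceil(5/3) = 2.

Answer: 2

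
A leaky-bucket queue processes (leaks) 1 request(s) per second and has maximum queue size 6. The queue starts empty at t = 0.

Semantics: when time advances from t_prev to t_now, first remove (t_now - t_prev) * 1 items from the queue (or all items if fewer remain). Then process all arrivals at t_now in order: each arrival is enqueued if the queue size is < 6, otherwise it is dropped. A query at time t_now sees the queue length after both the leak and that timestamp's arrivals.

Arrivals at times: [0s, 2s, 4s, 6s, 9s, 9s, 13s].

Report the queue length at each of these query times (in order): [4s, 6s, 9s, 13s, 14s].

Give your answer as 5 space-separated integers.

Queue lengths at query times:
  query t=4s: backlog = 1
  query t=6s: backlog = 1
  query t=9s: backlog = 2
  query t=13s: backlog = 1
  query t=14s: backlog = 0

Answer: 1 1 2 1 0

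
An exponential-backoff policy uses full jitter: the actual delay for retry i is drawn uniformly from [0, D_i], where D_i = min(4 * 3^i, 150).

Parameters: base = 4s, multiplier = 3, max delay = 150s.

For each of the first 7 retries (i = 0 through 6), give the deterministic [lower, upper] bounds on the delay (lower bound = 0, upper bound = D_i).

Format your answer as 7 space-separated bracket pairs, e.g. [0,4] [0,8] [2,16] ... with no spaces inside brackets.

Computing bounds per retry:
  i=0: D_i=min(4*3^0,150)=4, bounds=[0,4]
  i=1: D_i=min(4*3^1,150)=12, bounds=[0,12]
  i=2: D_i=min(4*3^2,150)=36, bounds=[0,36]
  i=3: D_i=min(4*3^3,150)=108, bounds=[0,108]
  i=4: D_i=min(4*3^4,150)=150, bounds=[0,150]
  i=5: D_i=min(4*3^5,150)=150, bounds=[0,150]
  i=6: D_i=min(4*3^6,150)=150, bounds=[0,150]

Answer: [0,4] [0,12] [0,36] [0,108] [0,150] [0,150] [0,150]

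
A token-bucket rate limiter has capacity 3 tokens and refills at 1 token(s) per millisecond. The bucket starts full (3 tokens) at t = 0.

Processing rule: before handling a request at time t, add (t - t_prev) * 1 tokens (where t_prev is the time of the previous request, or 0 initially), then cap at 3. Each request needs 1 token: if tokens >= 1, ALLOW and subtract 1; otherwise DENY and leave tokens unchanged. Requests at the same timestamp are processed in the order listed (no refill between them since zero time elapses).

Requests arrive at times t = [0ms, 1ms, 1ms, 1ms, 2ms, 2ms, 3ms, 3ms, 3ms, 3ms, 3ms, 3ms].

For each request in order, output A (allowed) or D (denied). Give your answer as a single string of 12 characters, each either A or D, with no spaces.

Answer: AAAAADADDDDD

Derivation:
Simulating step by step:
  req#1 t=0ms: ALLOW
  req#2 t=1ms: ALLOW
  req#3 t=1ms: ALLOW
  req#4 t=1ms: ALLOW
  req#5 t=2ms: ALLOW
  req#6 t=2ms: DENY
  req#7 t=3ms: ALLOW
  req#8 t=3ms: DENY
  req#9 t=3ms: DENY
  req#10 t=3ms: DENY
  req#11 t=3ms: DENY
  req#12 t=3ms: DENY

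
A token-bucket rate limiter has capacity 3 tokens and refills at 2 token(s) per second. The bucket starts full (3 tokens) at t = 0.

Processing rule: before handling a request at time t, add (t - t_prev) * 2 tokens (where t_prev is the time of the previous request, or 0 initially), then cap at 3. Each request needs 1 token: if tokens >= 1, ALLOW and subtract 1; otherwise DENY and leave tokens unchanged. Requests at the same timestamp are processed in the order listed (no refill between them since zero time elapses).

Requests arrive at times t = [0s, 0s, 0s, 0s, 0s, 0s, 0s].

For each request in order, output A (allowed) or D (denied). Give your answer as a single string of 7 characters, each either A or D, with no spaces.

Answer: AAADDDD

Derivation:
Simulating step by step:
  req#1 t=0s: ALLOW
  req#2 t=0s: ALLOW
  req#3 t=0s: ALLOW
  req#4 t=0s: DENY
  req#5 t=0s: DENY
  req#6 t=0s: DENY
  req#7 t=0s: DENY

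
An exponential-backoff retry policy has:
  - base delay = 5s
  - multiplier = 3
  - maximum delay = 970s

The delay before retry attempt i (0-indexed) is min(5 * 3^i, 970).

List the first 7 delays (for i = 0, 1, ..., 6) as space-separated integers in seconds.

Answer: 5 15 45 135 405 970 970

Derivation:
Computing each delay:
  i=0: min(5*3^0, 970) = 5
  i=1: min(5*3^1, 970) = 15
  i=2: min(5*3^2, 970) = 45
  i=3: min(5*3^3, 970) = 135
  i=4: min(5*3^4, 970) = 405
  i=5: min(5*3^5, 970) = 970
  i=6: min(5*3^6, 970) = 970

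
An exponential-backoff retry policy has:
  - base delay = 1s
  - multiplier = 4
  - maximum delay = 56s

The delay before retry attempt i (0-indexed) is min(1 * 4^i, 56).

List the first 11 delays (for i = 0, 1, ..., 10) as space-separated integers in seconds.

Computing each delay:
  i=0: min(1*4^0, 56) = 1
  i=1: min(1*4^1, 56) = 4
  i=2: min(1*4^2, 56) = 16
  i=3: min(1*4^3, 56) = 56
  i=4: min(1*4^4, 56) = 56
  i=5: min(1*4^5, 56) = 56
  i=6: min(1*4^6, 56) = 56
  i=7: min(1*4^7, 56) = 56
  i=8: min(1*4^8, 56) = 56
  i=9: min(1*4^9, 56) = 56
  i=10: min(1*4^10, 56) = 56

Answer: 1 4 16 56 56 56 56 56 56 56 56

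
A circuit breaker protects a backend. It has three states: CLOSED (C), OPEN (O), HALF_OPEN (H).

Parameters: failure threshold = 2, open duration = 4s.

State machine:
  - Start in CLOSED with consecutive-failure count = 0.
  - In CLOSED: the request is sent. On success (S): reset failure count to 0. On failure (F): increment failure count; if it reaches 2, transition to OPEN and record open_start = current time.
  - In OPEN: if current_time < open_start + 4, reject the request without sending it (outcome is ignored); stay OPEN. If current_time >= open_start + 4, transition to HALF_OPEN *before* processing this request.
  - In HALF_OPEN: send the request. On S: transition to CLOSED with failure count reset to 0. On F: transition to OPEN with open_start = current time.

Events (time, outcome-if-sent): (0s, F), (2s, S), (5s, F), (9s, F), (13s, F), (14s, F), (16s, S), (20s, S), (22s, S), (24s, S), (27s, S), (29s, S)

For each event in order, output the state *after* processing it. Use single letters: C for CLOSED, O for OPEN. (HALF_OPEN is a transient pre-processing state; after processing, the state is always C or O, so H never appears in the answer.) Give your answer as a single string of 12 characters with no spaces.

State after each event:
  event#1 t=0s outcome=F: state=CLOSED
  event#2 t=2s outcome=S: state=CLOSED
  event#3 t=5s outcome=F: state=CLOSED
  event#4 t=9s outcome=F: state=OPEN
  event#5 t=13s outcome=F: state=OPEN
  event#6 t=14s outcome=F: state=OPEN
  event#7 t=16s outcome=S: state=OPEN
  event#8 t=20s outcome=S: state=CLOSED
  event#9 t=22s outcome=S: state=CLOSED
  event#10 t=24s outcome=S: state=CLOSED
  event#11 t=27s outcome=S: state=CLOSED
  event#12 t=29s outcome=S: state=CLOSED

Answer: CCCOOOOCCCCC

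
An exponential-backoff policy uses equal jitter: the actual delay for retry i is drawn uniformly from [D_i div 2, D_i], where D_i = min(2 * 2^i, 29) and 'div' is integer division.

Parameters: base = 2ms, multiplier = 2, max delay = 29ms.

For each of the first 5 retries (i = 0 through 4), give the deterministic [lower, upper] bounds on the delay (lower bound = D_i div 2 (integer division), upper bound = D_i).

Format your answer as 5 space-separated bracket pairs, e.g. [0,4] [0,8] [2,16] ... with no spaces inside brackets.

Computing bounds per retry:
  i=0: D_i=min(2*2^0,29)=2, bounds=[1,2]
  i=1: D_i=min(2*2^1,29)=4, bounds=[2,4]
  i=2: D_i=min(2*2^2,29)=8, bounds=[4,8]
  i=3: D_i=min(2*2^3,29)=16, bounds=[8,16]
  i=4: D_i=min(2*2^4,29)=29, bounds=[14,29]

Answer: [1,2] [2,4] [4,8] [8,16] [14,29]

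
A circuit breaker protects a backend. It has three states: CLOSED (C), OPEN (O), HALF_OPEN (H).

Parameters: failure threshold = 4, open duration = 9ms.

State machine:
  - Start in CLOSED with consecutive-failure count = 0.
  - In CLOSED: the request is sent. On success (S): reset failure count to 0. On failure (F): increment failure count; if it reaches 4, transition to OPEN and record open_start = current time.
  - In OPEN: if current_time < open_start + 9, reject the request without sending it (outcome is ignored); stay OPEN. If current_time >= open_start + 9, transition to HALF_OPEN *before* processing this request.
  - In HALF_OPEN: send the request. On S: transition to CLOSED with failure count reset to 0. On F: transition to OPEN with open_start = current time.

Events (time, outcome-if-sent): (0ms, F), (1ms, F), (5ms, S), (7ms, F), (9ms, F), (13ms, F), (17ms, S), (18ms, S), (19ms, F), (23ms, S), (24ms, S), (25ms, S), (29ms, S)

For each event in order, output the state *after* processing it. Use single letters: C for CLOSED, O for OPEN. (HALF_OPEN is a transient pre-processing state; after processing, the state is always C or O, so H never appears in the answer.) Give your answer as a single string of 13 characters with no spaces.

Answer: CCCCCCCCCCCCC

Derivation:
State after each event:
  event#1 t=0ms outcome=F: state=CLOSED
  event#2 t=1ms outcome=F: state=CLOSED
  event#3 t=5ms outcome=S: state=CLOSED
  event#4 t=7ms outcome=F: state=CLOSED
  event#5 t=9ms outcome=F: state=CLOSED
  event#6 t=13ms outcome=F: state=CLOSED
  event#7 t=17ms outcome=S: state=CLOSED
  event#8 t=18ms outcome=S: state=CLOSED
  event#9 t=19ms outcome=F: state=CLOSED
  event#10 t=23ms outcome=S: state=CLOSED
  event#11 t=24ms outcome=S: state=CLOSED
  event#12 t=25ms outcome=S: state=CLOSED
  event#13 t=29ms outcome=S: state=CLOSED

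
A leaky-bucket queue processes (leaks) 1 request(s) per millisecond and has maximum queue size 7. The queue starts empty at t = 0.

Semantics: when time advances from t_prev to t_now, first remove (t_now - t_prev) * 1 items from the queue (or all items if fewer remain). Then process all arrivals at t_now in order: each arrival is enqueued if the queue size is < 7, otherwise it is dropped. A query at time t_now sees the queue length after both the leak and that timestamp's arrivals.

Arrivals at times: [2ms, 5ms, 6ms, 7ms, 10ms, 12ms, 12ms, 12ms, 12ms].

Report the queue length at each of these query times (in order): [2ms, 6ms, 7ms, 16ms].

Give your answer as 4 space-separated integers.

Answer: 1 1 1 0

Derivation:
Queue lengths at query times:
  query t=2ms: backlog = 1
  query t=6ms: backlog = 1
  query t=7ms: backlog = 1
  query t=16ms: backlog = 0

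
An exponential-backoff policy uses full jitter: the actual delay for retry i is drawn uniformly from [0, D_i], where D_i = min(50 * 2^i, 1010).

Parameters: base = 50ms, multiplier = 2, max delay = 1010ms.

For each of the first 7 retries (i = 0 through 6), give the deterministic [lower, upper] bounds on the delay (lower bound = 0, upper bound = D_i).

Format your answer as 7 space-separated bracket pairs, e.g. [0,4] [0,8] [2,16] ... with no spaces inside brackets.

Computing bounds per retry:
  i=0: D_i=min(50*2^0,1010)=50, bounds=[0,50]
  i=1: D_i=min(50*2^1,1010)=100, bounds=[0,100]
  i=2: D_i=min(50*2^2,1010)=200, bounds=[0,200]
  i=3: D_i=min(50*2^3,1010)=400, bounds=[0,400]
  i=4: D_i=min(50*2^4,1010)=800, bounds=[0,800]
  i=5: D_i=min(50*2^5,1010)=1010, bounds=[0,1010]
  i=6: D_i=min(50*2^6,1010)=1010, bounds=[0,1010]

Answer: [0,50] [0,100] [0,200] [0,400] [0,800] [0,1010] [0,1010]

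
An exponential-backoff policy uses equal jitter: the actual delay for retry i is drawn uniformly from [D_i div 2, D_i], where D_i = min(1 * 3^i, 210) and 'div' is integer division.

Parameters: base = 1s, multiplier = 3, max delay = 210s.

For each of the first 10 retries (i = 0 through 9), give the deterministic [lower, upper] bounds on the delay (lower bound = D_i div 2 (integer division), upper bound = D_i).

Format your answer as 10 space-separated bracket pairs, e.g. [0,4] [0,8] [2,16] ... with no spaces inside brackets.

Computing bounds per retry:
  i=0: D_i=min(1*3^0,210)=1, bounds=[0,1]
  i=1: D_i=min(1*3^1,210)=3, bounds=[1,3]
  i=2: D_i=min(1*3^2,210)=9, bounds=[4,9]
  i=3: D_i=min(1*3^3,210)=27, bounds=[13,27]
  i=4: D_i=min(1*3^4,210)=81, bounds=[40,81]
  i=5: D_i=min(1*3^5,210)=210, bounds=[105,210]
  i=6: D_i=min(1*3^6,210)=210, bounds=[105,210]
  i=7: D_i=min(1*3^7,210)=210, bounds=[105,210]
  i=8: D_i=min(1*3^8,210)=210, bounds=[105,210]
  i=9: D_i=min(1*3^9,210)=210, bounds=[105,210]

Answer: [0,1] [1,3] [4,9] [13,27] [40,81] [105,210] [105,210] [105,210] [105,210] [105,210]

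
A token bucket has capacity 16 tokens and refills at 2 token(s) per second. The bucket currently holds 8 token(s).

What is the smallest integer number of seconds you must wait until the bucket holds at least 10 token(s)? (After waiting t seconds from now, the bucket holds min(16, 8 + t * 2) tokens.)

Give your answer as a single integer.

Need 8 + t * 2 >= 10, so t >= 2/2.
Smallest integer t = ceil(2/2) = 1.

Answer: 1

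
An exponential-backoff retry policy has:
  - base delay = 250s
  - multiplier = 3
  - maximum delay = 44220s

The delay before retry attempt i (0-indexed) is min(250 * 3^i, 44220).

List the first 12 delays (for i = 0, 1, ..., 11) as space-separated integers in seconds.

Answer: 250 750 2250 6750 20250 44220 44220 44220 44220 44220 44220 44220

Derivation:
Computing each delay:
  i=0: min(250*3^0, 44220) = 250
  i=1: min(250*3^1, 44220) = 750
  i=2: min(250*3^2, 44220) = 2250
  i=3: min(250*3^3, 44220) = 6750
  i=4: min(250*3^4, 44220) = 20250
  i=5: min(250*3^5, 44220) = 44220
  i=6: min(250*3^6, 44220) = 44220
  i=7: min(250*3^7, 44220) = 44220
  i=8: min(250*3^8, 44220) = 44220
  i=9: min(250*3^9, 44220) = 44220
  i=10: min(250*3^10, 44220) = 44220
  i=11: min(250*3^11, 44220) = 44220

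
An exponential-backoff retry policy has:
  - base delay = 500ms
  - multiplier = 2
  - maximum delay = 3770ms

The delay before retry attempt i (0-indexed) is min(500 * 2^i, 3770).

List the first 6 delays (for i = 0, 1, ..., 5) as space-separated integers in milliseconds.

Answer: 500 1000 2000 3770 3770 3770

Derivation:
Computing each delay:
  i=0: min(500*2^0, 3770) = 500
  i=1: min(500*2^1, 3770) = 1000
  i=2: min(500*2^2, 3770) = 2000
  i=3: min(500*2^3, 3770) = 3770
  i=4: min(500*2^4, 3770) = 3770
  i=5: min(500*2^5, 3770) = 3770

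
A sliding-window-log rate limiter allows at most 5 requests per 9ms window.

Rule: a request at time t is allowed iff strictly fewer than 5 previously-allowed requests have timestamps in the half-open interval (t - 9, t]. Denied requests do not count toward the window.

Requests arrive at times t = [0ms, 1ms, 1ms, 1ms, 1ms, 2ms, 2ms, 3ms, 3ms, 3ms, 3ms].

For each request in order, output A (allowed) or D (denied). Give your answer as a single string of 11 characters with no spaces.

Answer: AAAAADDDDDD

Derivation:
Tracking allowed requests in the window:
  req#1 t=0ms: ALLOW
  req#2 t=1ms: ALLOW
  req#3 t=1ms: ALLOW
  req#4 t=1ms: ALLOW
  req#5 t=1ms: ALLOW
  req#6 t=2ms: DENY
  req#7 t=2ms: DENY
  req#8 t=3ms: DENY
  req#9 t=3ms: DENY
  req#10 t=3ms: DENY
  req#11 t=3ms: DENY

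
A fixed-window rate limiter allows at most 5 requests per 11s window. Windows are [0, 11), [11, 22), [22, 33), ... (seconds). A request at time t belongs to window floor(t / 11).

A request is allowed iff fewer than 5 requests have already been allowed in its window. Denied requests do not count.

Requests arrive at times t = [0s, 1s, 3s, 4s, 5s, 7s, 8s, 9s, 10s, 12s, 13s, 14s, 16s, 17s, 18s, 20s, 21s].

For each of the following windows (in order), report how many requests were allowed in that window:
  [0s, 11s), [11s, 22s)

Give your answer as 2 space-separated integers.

Answer: 5 5

Derivation:
Processing requests:
  req#1 t=0s (window 0): ALLOW
  req#2 t=1s (window 0): ALLOW
  req#3 t=3s (window 0): ALLOW
  req#4 t=4s (window 0): ALLOW
  req#5 t=5s (window 0): ALLOW
  req#6 t=7s (window 0): DENY
  req#7 t=8s (window 0): DENY
  req#8 t=9s (window 0): DENY
  req#9 t=10s (window 0): DENY
  req#10 t=12s (window 1): ALLOW
  req#11 t=13s (window 1): ALLOW
  req#12 t=14s (window 1): ALLOW
  req#13 t=16s (window 1): ALLOW
  req#14 t=17s (window 1): ALLOW
  req#15 t=18s (window 1): DENY
  req#16 t=20s (window 1): DENY
  req#17 t=21s (window 1): DENY

Allowed counts by window: 5 5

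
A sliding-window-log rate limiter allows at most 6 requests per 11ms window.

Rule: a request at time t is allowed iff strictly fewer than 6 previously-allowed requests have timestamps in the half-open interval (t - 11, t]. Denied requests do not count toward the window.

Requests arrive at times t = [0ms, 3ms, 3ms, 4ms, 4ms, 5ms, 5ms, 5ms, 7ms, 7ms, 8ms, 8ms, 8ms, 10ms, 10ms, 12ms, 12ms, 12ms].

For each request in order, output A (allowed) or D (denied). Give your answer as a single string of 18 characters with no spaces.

Answer: AAAAAADDDDDDDDDADD

Derivation:
Tracking allowed requests in the window:
  req#1 t=0ms: ALLOW
  req#2 t=3ms: ALLOW
  req#3 t=3ms: ALLOW
  req#4 t=4ms: ALLOW
  req#5 t=4ms: ALLOW
  req#6 t=5ms: ALLOW
  req#7 t=5ms: DENY
  req#8 t=5ms: DENY
  req#9 t=7ms: DENY
  req#10 t=7ms: DENY
  req#11 t=8ms: DENY
  req#12 t=8ms: DENY
  req#13 t=8ms: DENY
  req#14 t=10ms: DENY
  req#15 t=10ms: DENY
  req#16 t=12ms: ALLOW
  req#17 t=12ms: DENY
  req#18 t=12ms: DENY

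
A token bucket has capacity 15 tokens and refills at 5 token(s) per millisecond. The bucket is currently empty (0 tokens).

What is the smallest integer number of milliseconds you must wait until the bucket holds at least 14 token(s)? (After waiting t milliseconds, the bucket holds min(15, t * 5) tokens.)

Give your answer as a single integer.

Answer: 3

Derivation:
Need t * 5 >= 14, so t >= 14/5.
Smallest integer t = ceil(14/5) = 3.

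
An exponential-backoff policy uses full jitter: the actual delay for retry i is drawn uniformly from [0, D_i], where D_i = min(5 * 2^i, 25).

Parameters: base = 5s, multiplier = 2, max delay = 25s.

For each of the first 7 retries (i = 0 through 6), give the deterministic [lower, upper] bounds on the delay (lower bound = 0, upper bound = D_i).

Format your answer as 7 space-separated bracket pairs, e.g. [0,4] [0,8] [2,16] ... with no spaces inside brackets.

Answer: [0,5] [0,10] [0,20] [0,25] [0,25] [0,25] [0,25]

Derivation:
Computing bounds per retry:
  i=0: D_i=min(5*2^0,25)=5, bounds=[0,5]
  i=1: D_i=min(5*2^1,25)=10, bounds=[0,10]
  i=2: D_i=min(5*2^2,25)=20, bounds=[0,20]
  i=3: D_i=min(5*2^3,25)=25, bounds=[0,25]
  i=4: D_i=min(5*2^4,25)=25, bounds=[0,25]
  i=5: D_i=min(5*2^5,25)=25, bounds=[0,25]
  i=6: D_i=min(5*2^6,25)=25, bounds=[0,25]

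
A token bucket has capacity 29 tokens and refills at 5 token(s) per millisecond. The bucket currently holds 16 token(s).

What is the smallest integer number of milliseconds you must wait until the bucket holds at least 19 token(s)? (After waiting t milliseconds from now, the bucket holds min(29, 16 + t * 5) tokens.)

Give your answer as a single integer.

Need 16 + t * 5 >= 19, so t >= 3/5.
Smallest integer t = ceil(3/5) = 1.

Answer: 1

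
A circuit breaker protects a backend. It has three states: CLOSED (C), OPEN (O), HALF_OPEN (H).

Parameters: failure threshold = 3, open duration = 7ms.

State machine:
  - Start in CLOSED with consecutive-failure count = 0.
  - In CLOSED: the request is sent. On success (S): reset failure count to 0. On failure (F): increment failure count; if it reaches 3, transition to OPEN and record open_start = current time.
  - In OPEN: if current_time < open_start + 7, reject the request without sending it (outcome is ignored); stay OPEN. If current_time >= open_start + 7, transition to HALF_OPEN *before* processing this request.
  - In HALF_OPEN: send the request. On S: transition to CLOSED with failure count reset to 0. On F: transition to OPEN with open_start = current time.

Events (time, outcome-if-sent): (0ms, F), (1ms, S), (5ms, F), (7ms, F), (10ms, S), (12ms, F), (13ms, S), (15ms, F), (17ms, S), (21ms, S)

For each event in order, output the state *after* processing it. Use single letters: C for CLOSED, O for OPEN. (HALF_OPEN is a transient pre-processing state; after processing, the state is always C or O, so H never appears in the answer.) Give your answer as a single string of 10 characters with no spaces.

Answer: CCCCCCCCCC

Derivation:
State after each event:
  event#1 t=0ms outcome=F: state=CLOSED
  event#2 t=1ms outcome=S: state=CLOSED
  event#3 t=5ms outcome=F: state=CLOSED
  event#4 t=7ms outcome=F: state=CLOSED
  event#5 t=10ms outcome=S: state=CLOSED
  event#6 t=12ms outcome=F: state=CLOSED
  event#7 t=13ms outcome=S: state=CLOSED
  event#8 t=15ms outcome=F: state=CLOSED
  event#9 t=17ms outcome=S: state=CLOSED
  event#10 t=21ms outcome=S: state=CLOSED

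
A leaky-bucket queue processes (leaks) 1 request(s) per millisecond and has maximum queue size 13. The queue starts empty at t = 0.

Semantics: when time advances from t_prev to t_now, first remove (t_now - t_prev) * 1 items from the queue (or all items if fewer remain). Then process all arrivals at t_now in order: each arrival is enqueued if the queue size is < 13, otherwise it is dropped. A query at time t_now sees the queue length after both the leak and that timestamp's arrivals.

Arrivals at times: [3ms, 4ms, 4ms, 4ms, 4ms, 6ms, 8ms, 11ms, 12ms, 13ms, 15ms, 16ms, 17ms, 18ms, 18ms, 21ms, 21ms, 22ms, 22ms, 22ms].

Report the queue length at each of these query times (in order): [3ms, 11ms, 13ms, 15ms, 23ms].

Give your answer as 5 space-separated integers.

Answer: 1 1 1 1 3

Derivation:
Queue lengths at query times:
  query t=3ms: backlog = 1
  query t=11ms: backlog = 1
  query t=13ms: backlog = 1
  query t=15ms: backlog = 1
  query t=23ms: backlog = 3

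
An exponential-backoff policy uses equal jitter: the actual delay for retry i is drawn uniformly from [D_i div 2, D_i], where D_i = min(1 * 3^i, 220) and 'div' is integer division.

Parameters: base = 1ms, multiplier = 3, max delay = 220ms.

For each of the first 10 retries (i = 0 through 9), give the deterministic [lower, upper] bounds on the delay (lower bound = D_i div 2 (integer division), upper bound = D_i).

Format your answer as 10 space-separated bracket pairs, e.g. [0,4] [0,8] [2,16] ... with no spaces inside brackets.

Answer: [0,1] [1,3] [4,9] [13,27] [40,81] [110,220] [110,220] [110,220] [110,220] [110,220]

Derivation:
Computing bounds per retry:
  i=0: D_i=min(1*3^0,220)=1, bounds=[0,1]
  i=1: D_i=min(1*3^1,220)=3, bounds=[1,3]
  i=2: D_i=min(1*3^2,220)=9, bounds=[4,9]
  i=3: D_i=min(1*3^3,220)=27, bounds=[13,27]
  i=4: D_i=min(1*3^4,220)=81, bounds=[40,81]
  i=5: D_i=min(1*3^5,220)=220, bounds=[110,220]
  i=6: D_i=min(1*3^6,220)=220, bounds=[110,220]
  i=7: D_i=min(1*3^7,220)=220, bounds=[110,220]
  i=8: D_i=min(1*3^8,220)=220, bounds=[110,220]
  i=9: D_i=min(1*3^9,220)=220, bounds=[110,220]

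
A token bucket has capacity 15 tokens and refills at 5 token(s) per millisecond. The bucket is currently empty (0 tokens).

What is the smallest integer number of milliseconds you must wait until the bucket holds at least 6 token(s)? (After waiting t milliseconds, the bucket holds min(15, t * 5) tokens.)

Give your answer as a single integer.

Answer: 2

Derivation:
Need t * 5 >= 6, so t >= 6/5.
Smallest integer t = ceil(6/5) = 2.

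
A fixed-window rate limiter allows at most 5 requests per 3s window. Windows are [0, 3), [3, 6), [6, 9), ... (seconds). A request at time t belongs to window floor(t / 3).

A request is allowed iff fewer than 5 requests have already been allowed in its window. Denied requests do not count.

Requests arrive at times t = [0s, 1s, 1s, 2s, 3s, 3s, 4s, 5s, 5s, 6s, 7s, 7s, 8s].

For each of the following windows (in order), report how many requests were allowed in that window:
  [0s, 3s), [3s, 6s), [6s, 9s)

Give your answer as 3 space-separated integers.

Answer: 4 5 4

Derivation:
Processing requests:
  req#1 t=0s (window 0): ALLOW
  req#2 t=1s (window 0): ALLOW
  req#3 t=1s (window 0): ALLOW
  req#4 t=2s (window 0): ALLOW
  req#5 t=3s (window 1): ALLOW
  req#6 t=3s (window 1): ALLOW
  req#7 t=4s (window 1): ALLOW
  req#8 t=5s (window 1): ALLOW
  req#9 t=5s (window 1): ALLOW
  req#10 t=6s (window 2): ALLOW
  req#11 t=7s (window 2): ALLOW
  req#12 t=7s (window 2): ALLOW
  req#13 t=8s (window 2): ALLOW

Allowed counts by window: 4 5 4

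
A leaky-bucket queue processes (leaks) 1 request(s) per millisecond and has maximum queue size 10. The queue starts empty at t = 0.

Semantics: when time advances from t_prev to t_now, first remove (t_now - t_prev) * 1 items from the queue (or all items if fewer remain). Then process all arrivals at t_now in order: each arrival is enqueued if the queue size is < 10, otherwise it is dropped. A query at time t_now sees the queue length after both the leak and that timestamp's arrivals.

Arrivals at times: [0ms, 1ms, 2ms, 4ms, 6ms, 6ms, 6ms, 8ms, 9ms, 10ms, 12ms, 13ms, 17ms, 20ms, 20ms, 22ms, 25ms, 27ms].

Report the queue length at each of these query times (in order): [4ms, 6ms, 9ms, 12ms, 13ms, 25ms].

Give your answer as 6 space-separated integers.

Answer: 1 3 2 1 1 1

Derivation:
Queue lengths at query times:
  query t=4ms: backlog = 1
  query t=6ms: backlog = 3
  query t=9ms: backlog = 2
  query t=12ms: backlog = 1
  query t=13ms: backlog = 1
  query t=25ms: backlog = 1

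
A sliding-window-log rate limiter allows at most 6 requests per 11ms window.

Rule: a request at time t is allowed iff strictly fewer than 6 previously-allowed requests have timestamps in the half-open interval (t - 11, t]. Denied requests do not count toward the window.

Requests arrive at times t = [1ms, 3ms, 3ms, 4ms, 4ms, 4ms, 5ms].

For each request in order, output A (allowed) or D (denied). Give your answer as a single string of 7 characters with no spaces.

Answer: AAAAAAD

Derivation:
Tracking allowed requests in the window:
  req#1 t=1ms: ALLOW
  req#2 t=3ms: ALLOW
  req#3 t=3ms: ALLOW
  req#4 t=4ms: ALLOW
  req#5 t=4ms: ALLOW
  req#6 t=4ms: ALLOW
  req#7 t=5ms: DENY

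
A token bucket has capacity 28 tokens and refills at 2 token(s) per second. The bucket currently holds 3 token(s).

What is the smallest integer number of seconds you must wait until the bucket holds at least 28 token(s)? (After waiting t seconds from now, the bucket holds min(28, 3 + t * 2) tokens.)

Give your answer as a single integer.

Answer: 13

Derivation:
Need 3 + t * 2 >= 28, so t >= 25/2.
Smallest integer t = ceil(25/2) = 13.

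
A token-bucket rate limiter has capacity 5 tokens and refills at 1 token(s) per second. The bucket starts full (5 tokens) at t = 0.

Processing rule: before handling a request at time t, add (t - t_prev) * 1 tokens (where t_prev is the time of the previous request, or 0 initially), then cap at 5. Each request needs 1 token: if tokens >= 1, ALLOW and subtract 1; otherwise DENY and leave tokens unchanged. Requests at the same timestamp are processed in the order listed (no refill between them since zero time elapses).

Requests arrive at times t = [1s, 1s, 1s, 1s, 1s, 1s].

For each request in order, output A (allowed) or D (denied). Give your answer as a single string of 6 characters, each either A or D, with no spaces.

Simulating step by step:
  req#1 t=1s: ALLOW
  req#2 t=1s: ALLOW
  req#3 t=1s: ALLOW
  req#4 t=1s: ALLOW
  req#5 t=1s: ALLOW
  req#6 t=1s: DENY

Answer: AAAAAD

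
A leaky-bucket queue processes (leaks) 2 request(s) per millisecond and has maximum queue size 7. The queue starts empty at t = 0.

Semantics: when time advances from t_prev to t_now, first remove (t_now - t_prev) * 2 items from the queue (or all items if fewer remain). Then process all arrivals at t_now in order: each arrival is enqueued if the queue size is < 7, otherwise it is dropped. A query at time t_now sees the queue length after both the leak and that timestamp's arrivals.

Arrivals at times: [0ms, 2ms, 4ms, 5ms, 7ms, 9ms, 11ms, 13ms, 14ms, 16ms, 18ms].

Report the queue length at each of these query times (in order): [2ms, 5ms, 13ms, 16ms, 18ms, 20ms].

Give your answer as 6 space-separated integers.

Queue lengths at query times:
  query t=2ms: backlog = 1
  query t=5ms: backlog = 1
  query t=13ms: backlog = 1
  query t=16ms: backlog = 1
  query t=18ms: backlog = 1
  query t=20ms: backlog = 0

Answer: 1 1 1 1 1 0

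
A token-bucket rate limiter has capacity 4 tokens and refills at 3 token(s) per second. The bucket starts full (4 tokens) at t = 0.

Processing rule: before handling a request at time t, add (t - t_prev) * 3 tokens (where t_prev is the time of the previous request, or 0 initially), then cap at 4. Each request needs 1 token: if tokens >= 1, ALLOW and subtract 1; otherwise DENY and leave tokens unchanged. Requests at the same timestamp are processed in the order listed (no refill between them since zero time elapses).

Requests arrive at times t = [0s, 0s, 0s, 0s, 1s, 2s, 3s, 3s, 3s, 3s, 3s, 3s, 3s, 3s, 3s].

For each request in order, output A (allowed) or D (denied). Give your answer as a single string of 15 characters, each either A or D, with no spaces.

Answer: AAAAAAAAAADDDDD

Derivation:
Simulating step by step:
  req#1 t=0s: ALLOW
  req#2 t=0s: ALLOW
  req#3 t=0s: ALLOW
  req#4 t=0s: ALLOW
  req#5 t=1s: ALLOW
  req#6 t=2s: ALLOW
  req#7 t=3s: ALLOW
  req#8 t=3s: ALLOW
  req#9 t=3s: ALLOW
  req#10 t=3s: ALLOW
  req#11 t=3s: DENY
  req#12 t=3s: DENY
  req#13 t=3s: DENY
  req#14 t=3s: DENY
  req#15 t=3s: DENY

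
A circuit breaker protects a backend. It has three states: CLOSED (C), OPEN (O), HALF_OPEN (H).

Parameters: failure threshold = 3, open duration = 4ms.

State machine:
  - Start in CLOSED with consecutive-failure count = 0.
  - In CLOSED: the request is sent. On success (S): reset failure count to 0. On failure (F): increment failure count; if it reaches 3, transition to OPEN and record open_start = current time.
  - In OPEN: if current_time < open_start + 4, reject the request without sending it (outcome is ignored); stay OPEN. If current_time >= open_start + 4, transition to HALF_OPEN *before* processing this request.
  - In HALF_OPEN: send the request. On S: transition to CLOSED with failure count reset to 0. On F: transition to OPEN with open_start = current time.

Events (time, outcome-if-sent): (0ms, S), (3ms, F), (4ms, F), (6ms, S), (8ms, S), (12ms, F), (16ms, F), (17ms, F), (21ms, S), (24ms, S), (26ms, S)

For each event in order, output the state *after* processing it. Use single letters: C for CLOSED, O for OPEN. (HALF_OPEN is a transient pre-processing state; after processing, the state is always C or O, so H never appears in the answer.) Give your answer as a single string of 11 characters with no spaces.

State after each event:
  event#1 t=0ms outcome=S: state=CLOSED
  event#2 t=3ms outcome=F: state=CLOSED
  event#3 t=4ms outcome=F: state=CLOSED
  event#4 t=6ms outcome=S: state=CLOSED
  event#5 t=8ms outcome=S: state=CLOSED
  event#6 t=12ms outcome=F: state=CLOSED
  event#7 t=16ms outcome=F: state=CLOSED
  event#8 t=17ms outcome=F: state=OPEN
  event#9 t=21ms outcome=S: state=CLOSED
  event#10 t=24ms outcome=S: state=CLOSED
  event#11 t=26ms outcome=S: state=CLOSED

Answer: CCCCCCCOCCC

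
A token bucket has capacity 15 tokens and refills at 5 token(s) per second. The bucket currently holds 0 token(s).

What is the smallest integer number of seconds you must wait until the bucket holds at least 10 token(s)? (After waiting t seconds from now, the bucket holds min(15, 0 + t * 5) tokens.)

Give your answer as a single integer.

Answer: 2

Derivation:
Need 0 + t * 5 >= 10, so t >= 10/5.
Smallest integer t = ceil(10/5) = 2.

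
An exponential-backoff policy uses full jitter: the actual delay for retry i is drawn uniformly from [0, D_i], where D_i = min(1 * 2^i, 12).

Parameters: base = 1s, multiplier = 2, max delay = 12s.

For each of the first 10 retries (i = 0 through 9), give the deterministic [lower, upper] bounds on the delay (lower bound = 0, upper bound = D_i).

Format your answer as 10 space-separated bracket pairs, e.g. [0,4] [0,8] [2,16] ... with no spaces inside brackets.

Answer: [0,1] [0,2] [0,4] [0,8] [0,12] [0,12] [0,12] [0,12] [0,12] [0,12]

Derivation:
Computing bounds per retry:
  i=0: D_i=min(1*2^0,12)=1, bounds=[0,1]
  i=1: D_i=min(1*2^1,12)=2, bounds=[0,2]
  i=2: D_i=min(1*2^2,12)=4, bounds=[0,4]
  i=3: D_i=min(1*2^3,12)=8, bounds=[0,8]
  i=4: D_i=min(1*2^4,12)=12, bounds=[0,12]
  i=5: D_i=min(1*2^5,12)=12, bounds=[0,12]
  i=6: D_i=min(1*2^6,12)=12, bounds=[0,12]
  i=7: D_i=min(1*2^7,12)=12, bounds=[0,12]
  i=8: D_i=min(1*2^8,12)=12, bounds=[0,12]
  i=9: D_i=min(1*2^9,12)=12, bounds=[0,12]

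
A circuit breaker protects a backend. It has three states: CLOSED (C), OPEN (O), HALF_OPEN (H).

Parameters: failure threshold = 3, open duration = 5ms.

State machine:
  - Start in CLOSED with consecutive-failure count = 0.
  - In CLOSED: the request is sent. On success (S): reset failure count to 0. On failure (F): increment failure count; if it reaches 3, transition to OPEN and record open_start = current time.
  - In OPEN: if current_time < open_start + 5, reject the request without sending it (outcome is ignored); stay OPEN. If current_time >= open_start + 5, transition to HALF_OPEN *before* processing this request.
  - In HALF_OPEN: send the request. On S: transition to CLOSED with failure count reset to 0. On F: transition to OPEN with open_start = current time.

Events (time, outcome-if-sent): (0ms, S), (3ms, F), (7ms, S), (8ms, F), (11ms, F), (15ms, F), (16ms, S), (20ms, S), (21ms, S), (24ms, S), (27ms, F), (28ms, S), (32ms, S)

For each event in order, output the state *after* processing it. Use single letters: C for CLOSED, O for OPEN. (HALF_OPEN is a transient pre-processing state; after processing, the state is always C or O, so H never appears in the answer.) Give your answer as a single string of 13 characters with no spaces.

Answer: CCCCCOOCCCCCC

Derivation:
State after each event:
  event#1 t=0ms outcome=S: state=CLOSED
  event#2 t=3ms outcome=F: state=CLOSED
  event#3 t=7ms outcome=S: state=CLOSED
  event#4 t=8ms outcome=F: state=CLOSED
  event#5 t=11ms outcome=F: state=CLOSED
  event#6 t=15ms outcome=F: state=OPEN
  event#7 t=16ms outcome=S: state=OPEN
  event#8 t=20ms outcome=S: state=CLOSED
  event#9 t=21ms outcome=S: state=CLOSED
  event#10 t=24ms outcome=S: state=CLOSED
  event#11 t=27ms outcome=F: state=CLOSED
  event#12 t=28ms outcome=S: state=CLOSED
  event#13 t=32ms outcome=S: state=CLOSED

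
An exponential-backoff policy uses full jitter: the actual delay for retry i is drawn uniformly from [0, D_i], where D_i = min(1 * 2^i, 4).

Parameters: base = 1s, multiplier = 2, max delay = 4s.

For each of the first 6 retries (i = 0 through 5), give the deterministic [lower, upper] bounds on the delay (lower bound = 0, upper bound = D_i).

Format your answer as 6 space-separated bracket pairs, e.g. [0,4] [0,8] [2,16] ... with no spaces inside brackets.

Answer: [0,1] [0,2] [0,4] [0,4] [0,4] [0,4]

Derivation:
Computing bounds per retry:
  i=0: D_i=min(1*2^0,4)=1, bounds=[0,1]
  i=1: D_i=min(1*2^1,4)=2, bounds=[0,2]
  i=2: D_i=min(1*2^2,4)=4, bounds=[0,4]
  i=3: D_i=min(1*2^3,4)=4, bounds=[0,4]
  i=4: D_i=min(1*2^4,4)=4, bounds=[0,4]
  i=5: D_i=min(1*2^5,4)=4, bounds=[0,4]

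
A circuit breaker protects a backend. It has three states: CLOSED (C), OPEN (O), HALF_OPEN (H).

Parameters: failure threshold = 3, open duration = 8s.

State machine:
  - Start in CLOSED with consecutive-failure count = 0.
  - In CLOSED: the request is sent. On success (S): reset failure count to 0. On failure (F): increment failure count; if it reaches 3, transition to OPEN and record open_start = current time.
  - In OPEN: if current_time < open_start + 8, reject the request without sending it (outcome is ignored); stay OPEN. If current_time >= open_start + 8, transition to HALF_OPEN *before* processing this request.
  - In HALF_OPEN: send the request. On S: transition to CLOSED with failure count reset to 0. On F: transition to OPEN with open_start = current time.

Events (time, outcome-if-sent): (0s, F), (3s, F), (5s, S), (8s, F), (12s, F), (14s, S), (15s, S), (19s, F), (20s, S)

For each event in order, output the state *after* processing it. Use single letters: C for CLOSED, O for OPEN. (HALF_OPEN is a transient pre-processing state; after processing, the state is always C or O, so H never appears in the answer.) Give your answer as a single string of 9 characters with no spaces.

State after each event:
  event#1 t=0s outcome=F: state=CLOSED
  event#2 t=3s outcome=F: state=CLOSED
  event#3 t=5s outcome=S: state=CLOSED
  event#4 t=8s outcome=F: state=CLOSED
  event#5 t=12s outcome=F: state=CLOSED
  event#6 t=14s outcome=S: state=CLOSED
  event#7 t=15s outcome=S: state=CLOSED
  event#8 t=19s outcome=F: state=CLOSED
  event#9 t=20s outcome=S: state=CLOSED

Answer: CCCCCCCCC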